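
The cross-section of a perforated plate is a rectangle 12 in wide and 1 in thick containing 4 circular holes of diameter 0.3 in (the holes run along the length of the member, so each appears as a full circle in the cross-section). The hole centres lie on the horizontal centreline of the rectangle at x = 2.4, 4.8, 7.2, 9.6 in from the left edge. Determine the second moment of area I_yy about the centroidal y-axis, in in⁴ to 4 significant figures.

Break the section into simple shapes (no overlaps), measuring from the bottom-left corner of the bounding box.
Plate: 12 × 1, A = 12 in², x = 6 in, Ī = 144 in⁴.
Hole 1 (subtracted): ⌀0.3, A = 0.0706858 in², x = 2.4 in, Ī = 0.000397608 in⁴.
Hole 2 (subtracted): ⌀0.3, A = 0.0706858 in², x = 4.8 in, Ī = 0.000397608 in⁴.
Hole 3 (subtracted): ⌀0.3, A = 0.0706858 in², x = 7.2 in, Ī = 0.000397608 in⁴.
Hole 4 (subtracted): ⌀0.3, A = 0.0706858 in², x = 9.6 in, Ī = 0.000397608 in⁴.
By symmetry the centroid is at mid-width, x̄ = 6 in.
Transfer each piece to the centroidal y-axis using Ī + A·d² with d = x − 6:
  plate: d = 0 in → contributes +144 in⁴
  hole 1: d = -3.6 in → contributes −0.916486 in⁴
  hole 2: d = -1.2 in → contributes −0.102185 in⁴
  hole 3: d = 1.2 in → contributes −0.102185 in⁴
  hole 4: d = 3.6 in → contributes −0.916486 in⁴
Total I = 141.963 in⁴.

I_yy ≈ 142.0 in⁴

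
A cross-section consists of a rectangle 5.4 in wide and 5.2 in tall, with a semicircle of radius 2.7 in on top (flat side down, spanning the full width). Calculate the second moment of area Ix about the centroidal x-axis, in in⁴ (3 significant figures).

Ix ≈ 183 in⁴

Decompose the section into non-overlapping parts with the origin at the bottom-left of its bounding rectangle.
Rectangular body: 5.4 × 5.2, A = 28.08 in², y = 2.6 in, Ī = 63.274 in⁴.
Semicircular cap: semicircle r = 2.7, A = 11.451 in², y = 6.3459 in, Ī = 5.8329 in⁴.
Centroid: ȳ = ΣA·y / ΣA = 3.6851 in.
Transfer each piece to the centroidal x-axis using Ī + A·d² with d = y − 3.6851:
  rectangular body: d = -1.0851 in → contributes +96.336 in⁴
  semicircular cap: d = 2.6608 in → contributes +86.907 in⁴
Total I = 183.24 in⁴.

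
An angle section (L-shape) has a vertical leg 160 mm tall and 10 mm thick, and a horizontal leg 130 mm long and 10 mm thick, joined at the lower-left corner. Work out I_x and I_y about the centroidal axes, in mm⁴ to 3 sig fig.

Treat the section as a set of non-overlapping primitives; coordinates are from the bounding-box lower-left.
Vertical leg: 10 × 160, A = 1 600 mm², y = 80 mm, Ī = 3 413 333 mm⁴.
Horizontal leg (remainder): 120 × 10, A = 1 200 mm², y = 5 mm, Ī = 10 000 mm⁴.
Centroid: ȳ = ΣA·y / ΣA = 47.857 mm.
Transfer each piece to the centroidal x-axis using Ī + A·d² with d = y − 47.857:
  vertical leg: d = 32.143 mm → contributes +5 066 395 mm⁴
  horizontal leg (remainder): d = -42.857 mm → contributes +2 214 082 mm⁴
Total I = 7 280 476 mm⁴.
For the y-axis: x̄ = 32.857 mm.
Repeating about the centroidal y-axis gives I_y = 4 350 476 mm⁴.

I_x ≈ 7.28 × 10⁶ mm⁴, I_y ≈ 4.35 × 10⁶ mm⁴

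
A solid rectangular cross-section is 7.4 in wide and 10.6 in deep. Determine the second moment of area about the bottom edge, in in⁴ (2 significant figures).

The section: 7.4 × 10.6, A = 78.44 in², y = 5.3 in, Ī = 734.5 in⁴.
Transfer it to the bottom edge using Ī + A·d² with d = y − 0:
  the section: d = 5.3 in → contributes +2 938 in⁴
Total I = 2 938 in⁴.

I_base ≈ 2900 in⁴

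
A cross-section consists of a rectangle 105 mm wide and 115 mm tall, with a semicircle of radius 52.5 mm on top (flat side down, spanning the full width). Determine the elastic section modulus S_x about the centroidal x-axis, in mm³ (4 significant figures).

S_x ≈ 3.871 × 10⁵ mm³

Treat the section as a set of non-overlapping primitives; coordinates are from the bounding-box lower-left.
Rectangular body: 105 × 115, A = 12 075 mm², y = 57.5 mm, Ī = 13 307 656 mm⁴.
Semicircular cap: semicircle r = 52.5, A = 4329.51 mm², y = 137.282 mm, Ī = 833 814 mm⁴.
Centroid: ȳ = ΣA·y / ΣA = 78.5561 mm.
Transfer each piece to the centroidal x-axis using Ī + A·d² with d = y − 78.5561:
  rectangular body: d = -21.0561 mm → contributes +18 661 235 mm⁴
  semicircular cap: d = 58.7256 mm → contributes +15 764 951 mm⁴
Total I = 34 426 186 mm⁴.
Extreme fibre distance c = 88.9439 mm; S = I/c = 387 055 mm³.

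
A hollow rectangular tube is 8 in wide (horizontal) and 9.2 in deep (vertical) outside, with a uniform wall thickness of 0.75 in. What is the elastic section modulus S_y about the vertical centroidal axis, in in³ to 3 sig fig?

Split into non-overlapping primitives; take the origin at the lower-left of the bounding box.
Outer rectangle: 8 × 9.2, A = 73.6 in², x = 4 in, Ī = 392.53 in⁴.
Inner void (subtracted): 6.5 × 7.7, A = 50.05 in², x = 4 in, Ī = 176.22 in⁴.
By symmetry the centroid is at mid-width, x̄ = 4 in.
All pieces are centred on the vertical centroidal axis, so I = ΣĪ (holes subtracted) = 216.32 in⁴.
Extreme fibre distance c = 4 in; S = I/c = 54.079 in³.

S_y ≈ 54.1 in³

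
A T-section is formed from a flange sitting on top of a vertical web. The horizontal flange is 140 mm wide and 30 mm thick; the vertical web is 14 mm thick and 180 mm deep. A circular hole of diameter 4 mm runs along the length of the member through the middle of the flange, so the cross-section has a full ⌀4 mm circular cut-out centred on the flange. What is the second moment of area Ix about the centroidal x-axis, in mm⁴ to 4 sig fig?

Decompose the section into non-overlapping parts with the origin at the bottom-left of its bounding rectangle.
Flange: 140 × 30, A = 4 200 mm², y = 195 mm, Ī = 315 000 mm⁴.
Web: 14 × 180, A = 2 520 mm², y = 90 mm, Ī = 6 804 000 mm⁴.
Hole (subtracted): ⌀4, A = 12.5664 mm², y = 195 mm, Ī = 12.5664 mm⁴.
Centroid: ȳ = ΣA·y / ΣA = 155.551 mm.
Transfer each piece to the centroidal x-axis using Ī + A·d² with d = y − 155.551:
  flange: d = 39.4488 mm → contributes +6 851 063 mm⁴
  web: d = -65.5512 mm → contributes +17 632 349 mm⁴
  hole: d = 39.4488 mm → contributes −19568.4 mm⁴
Total I = 24 463 843 mm⁴.

Ix ≈ 2.446 × 10⁷ mm⁴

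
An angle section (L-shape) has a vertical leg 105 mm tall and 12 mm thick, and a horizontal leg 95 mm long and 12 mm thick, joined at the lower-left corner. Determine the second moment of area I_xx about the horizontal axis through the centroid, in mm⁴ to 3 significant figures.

Break the section into simple shapes (no overlaps), measuring from the bottom-left corner of the bounding box.
Vertical leg: 12 × 105, A = 1 260 mm², y = 52.5 mm, Ī = 1 157 625 mm⁴.
Horizontal leg (remainder): 83 × 12, A = 996 mm², y = 6 mm, Ī = 11 952 mm⁴.
Centroid: ȳ = ΣA·y / ΣA = 31.971 mm.
Transfer each piece to the horizontal axis through the centroid using Ī + A·d² with d = y − 31.971:
  vertical leg: d = 20.529 mm → contributes +1 688 652 mm⁴
  horizontal leg (remainder): d = -25.971 mm → contributes +683 734 mm⁴
Total I = 2 372 386 mm⁴.

I_xx ≈ 2.37 × 10⁶ mm⁴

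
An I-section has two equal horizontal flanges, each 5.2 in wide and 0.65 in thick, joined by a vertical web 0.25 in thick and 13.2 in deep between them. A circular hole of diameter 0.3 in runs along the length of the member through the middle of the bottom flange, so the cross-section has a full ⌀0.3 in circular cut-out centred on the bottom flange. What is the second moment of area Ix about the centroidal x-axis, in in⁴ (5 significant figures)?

Treat the section as a set of non-overlapping primitives; coordinates are from the bounding-box lower-left.
Bottom flange: 5.2 × 0.65, A = 3.38 in², y = 0.325 in, Ī = 0.1190042 in⁴.
Web: 0.25 × 13.2, A = 3.3 in², y = 7.25 in, Ī = 47.916 in⁴.
Top flange: 5.2 × 0.65, A = 3.38 in², y = 14.175 in, Ī = 0.1190042 in⁴.
Hole (subtracted): ⌀0.3, A = 0.07068583 in², y = 0.325 in, Ī = 0.0003976078 in⁴.
Centroid: ȳ = ΣA·y / ΣA = 7.299002 in.
Transfer each piece to the centroidal x-axis using Ī + A·d² with d = y − 7.299002:
  bottom flange: d = -6.974002 in → contributes +164.5111 in⁴
  web: d = -0.0490023 in → contributes +47.92392 in⁴
  top flange: d = 6.875998 in → contributes +159.9232 in⁴
  hole: d = -6.974002 in → contributes −3.438324 in⁴
Total I = 368.9199 in⁴.

Ix ≈ 368.92 in⁴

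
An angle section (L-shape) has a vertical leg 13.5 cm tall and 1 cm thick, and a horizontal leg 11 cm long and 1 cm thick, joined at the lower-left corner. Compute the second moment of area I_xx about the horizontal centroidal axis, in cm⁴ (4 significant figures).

I_xx ≈ 430.3 cm⁴

Decompose the section into non-overlapping parts with the origin at the bottom-left of its bounding rectangle.
Vertical leg: 1 × 13.5, A = 13.5 cm², y = 6.75 cm, Ī = 205.031 cm⁴.
Horizontal leg (remainder): 10 × 1, A = 10 cm², y = 0.5 cm, Ī = 0.833333 cm⁴.
Centroid: ȳ = ΣA·y / ΣA = 4.09043 cm.
Transfer each piece to the horizontal centroidal axis using Ī + A·d² with d = y − 4.09043:
  vertical leg: d = 2.65957 cm → contributes +300.521 cm⁴
  horizontal leg (remainder): d = -3.59043 cm → contributes +129.745 cm⁴
Total I = 430.266 cm⁴.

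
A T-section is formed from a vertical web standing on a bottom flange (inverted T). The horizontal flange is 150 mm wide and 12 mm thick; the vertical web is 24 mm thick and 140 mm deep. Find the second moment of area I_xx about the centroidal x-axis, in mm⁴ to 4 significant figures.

I_xx ≈ 1.228 × 10⁷ mm⁴

Decompose the section into non-overlapping parts with the origin at the bottom-left of its bounding rectangle.
Flange: 150 × 12, A = 1 800 mm², y = 6 mm, Ī = 21 600 mm⁴.
Web: 24 × 140, A = 3 360 mm², y = 82 mm, Ī = 5 488 000 mm⁴.
Centroid: ȳ = ΣA·y / ΣA = 55.4884 mm.
Transfer each piece to the centroidal x-axis using Ī + A·d² with d = y − 55.4884:
  flange: d = -49.4884 mm → contributes +4 429 978 mm⁴
  web: d = 26.5116 mm → contributes +7 849 631 mm⁴
Total I = 12 279 609 mm⁴.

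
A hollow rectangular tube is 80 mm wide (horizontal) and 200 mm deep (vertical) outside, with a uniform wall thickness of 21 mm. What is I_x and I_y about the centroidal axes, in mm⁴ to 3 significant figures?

I_x ≈ 4.08 × 10⁷ mm⁴, I_y ≈ 7.81 × 10⁶ mm⁴

Decompose the section into non-overlapping parts with the origin at the bottom-left of its bounding rectangle.
Outer rectangle: 80 × 200, A = 16 000 mm², y = 100 mm, Ī = 53 333 333 mm⁴.
Inner void (subtracted): 38 × 158, A = 6 004 mm², y = 100 mm, Ī = 12 490 321 mm⁴.
By symmetry the centroid is at mid-height, ȳ = 100 mm.
All pieces are centred on the centroidal x-axis, so I = ΣĪ (holes subtracted) = 40 843 012 mm⁴.
Repeating about the centroidal y-axis gives I_y = 7 810 852 mm⁴.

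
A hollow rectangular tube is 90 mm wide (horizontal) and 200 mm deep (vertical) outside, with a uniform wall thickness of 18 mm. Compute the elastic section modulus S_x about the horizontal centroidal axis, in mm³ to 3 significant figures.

S_x ≈ 4.02 × 10⁵ mm³

Treat the section as a set of non-overlapping primitives; coordinates are from the bounding-box lower-left.
Outer rectangle: 90 × 200, A = 18 000 mm², y = 100 mm, Ī = 60 000 000 mm⁴.
Inner void (subtracted): 54 × 164, A = 8 856 mm², y = 100 mm, Ī = 19 849 248 mm⁴.
By symmetry the centroid is at mid-height, ȳ = 100 mm.
All pieces are centred on the horizontal centroidal axis, so I = ΣĪ (holes subtracted) = 40 150 752 mm⁴.
Extreme fibre distance c = 100 mm; S = I/c = 401 508 mm³.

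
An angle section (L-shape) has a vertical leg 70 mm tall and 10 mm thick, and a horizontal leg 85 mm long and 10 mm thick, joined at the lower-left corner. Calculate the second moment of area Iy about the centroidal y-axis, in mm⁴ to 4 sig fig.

Iy ≈ 1.011 × 10⁶ mm⁴

Treat the section as a set of non-overlapping primitives; coordinates are from the bounding-box lower-left.
Vertical leg: 10 × 70, A = 700 mm², x = 5 mm, Ī = 5833.33 mm⁴.
Horizontal leg (remainder): 75 × 10, A = 750 mm², x = 47.5 mm, Ī = 351 563 mm⁴.
Centroid: x̄ = ΣA·x / ΣA = 26.9828 mm.
Transfer each piece to the centroidal y-axis using Ī + A·d² with d = x − 26.9828:
  vertical leg: d = -21.9828 mm → contributes +344 103 mm⁴
  horizontal leg (remainder): d = 20.5172 mm → contributes +667 280 mm⁴
Total I = 1 011 383 mm⁴.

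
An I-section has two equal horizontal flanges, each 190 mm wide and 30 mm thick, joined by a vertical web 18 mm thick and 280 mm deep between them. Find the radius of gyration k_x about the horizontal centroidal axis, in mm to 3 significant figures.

Decompose the section into non-overlapping parts with the origin at the bottom-left of its bounding rectangle.
Bottom flange: 190 × 30, A = 5 700 mm², y = 15 mm, Ī = 427 500 mm⁴.
Web: 18 × 280, A = 5 040 mm², y = 170 mm, Ī = 32 928 000 mm⁴.
Top flange: 190 × 30, A = 5 700 mm², y = 325 mm, Ī = 427 500 mm⁴.
By symmetry the centroid is at mid-height, ȳ = 170 mm.
Transfer each piece to the horizontal centroidal axis using Ī + A·d² with d = y − 170:
  bottom flange: d = -155 mm → contributes +137 370 000 mm⁴
  web: d = 0 mm → contributes +32 928 000 mm⁴
  top flange: d = 155 mm → contributes +137 370 000 mm⁴
Total I = 307 668 000 mm⁴.
Radius of gyration: k = √(I/A) = √(307 668 000 / 16 440) = 136.8 mm.

k_x ≈ 137 mm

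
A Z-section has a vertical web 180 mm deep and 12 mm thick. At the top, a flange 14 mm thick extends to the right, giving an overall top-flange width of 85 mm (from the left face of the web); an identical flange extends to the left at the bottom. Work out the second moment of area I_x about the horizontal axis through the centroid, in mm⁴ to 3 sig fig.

I_x ≈ 1.99 × 10⁷ mm⁴

Treat the section as a set of non-overlapping primitives; coordinates are from the bounding-box lower-left.
Web: 12 × 180, A = 2 160 mm², y = 90 mm, Ī = 5 832 000 mm⁴.
Top flange (beyond web): 73 × 14, A = 1 022 mm², y = 173 mm, Ī = 16 693 mm⁴.
Bottom flange (beyond web): 73 × 14, A = 1 022 mm², y = 7 mm, Ī = 16 693 mm⁴.
Centroid: ȳ = ΣA·y / ΣA = 90 mm.
Transfer each piece to the horizontal axis through the centroid using Ī + A·d² with d = y − 90:
  web: d = 0 mm → contributes +5 832 000 mm⁴
  top flange (beyond web): d = 83 mm → contributes +7 057 251 mm⁴
  bottom flange (beyond web): d = -83 mm → contributes +7 057 251 mm⁴
Total I = 19 946 501 mm⁴.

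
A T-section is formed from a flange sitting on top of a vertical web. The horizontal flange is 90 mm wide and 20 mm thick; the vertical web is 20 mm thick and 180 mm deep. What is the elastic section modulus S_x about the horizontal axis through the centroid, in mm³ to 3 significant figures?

Split into non-overlapping primitives; take the origin at the lower-left of the bounding box.
Flange: 90 × 20, A = 1 800 mm², y = 190 mm, Ī = 60 000 mm⁴.
Web: 20 × 180, A = 3 600 mm², y = 90 mm, Ī = 9 720 000 mm⁴.
Centroid: ȳ = ΣA·y / ΣA = 123.33 mm.
Transfer each piece to the horizontal axis through the centroid using Ī + A·d² with d = y − 123.33:
  flange: d = 66.667 mm → contributes +8 060 000 mm⁴
  web: d = -33.333 mm → contributes +13 720 000 mm⁴
Total I = 21 780 000 mm⁴.
Extreme fibre distance c = 123.33 mm; S = I/c = 176 595 mm³.

S_x ≈ 1.77 × 10⁵ mm³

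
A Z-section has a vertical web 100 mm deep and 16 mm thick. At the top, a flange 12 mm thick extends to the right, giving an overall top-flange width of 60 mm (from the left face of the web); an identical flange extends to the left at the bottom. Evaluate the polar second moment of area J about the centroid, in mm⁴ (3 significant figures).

J ≈ 4.55 × 10⁶ mm⁴

Break the section into simple shapes (no overlaps), measuring from the bottom-left corner of the bounding box.
Web: 16 × 100, A = 1 600 mm², y = 50 mm, Ī = 1 333 333 mm⁴.
Top flange (beyond web): 44 × 12, A = 528 mm², y = 94 mm, Ī = 6 336 mm⁴.
Bottom flange (beyond web): 44 × 12, A = 528 mm², y = 6 mm, Ī = 6 336 mm⁴.
Centroid: ȳ = ΣA·y / ΣA = 50 mm.
Transfer each piece to the centroidal x-axis using Ī + A·d² with d = y − 50:
  web: d = 0 mm → contributes +1 333 333 mm⁴
  top flange (beyond web): d = 44 mm → contributes +1 028 544 mm⁴
  bottom flange (beyond web): d = -44 mm → contributes +1 028 544 mm⁴
Total I = 3 390 421 mm⁴.
For the y-axis: x̄ = 52 mm.
Repeating about the centroidal y-axis gives I_y = 1 154 901 mm⁴.
Polar second moment: J = I_x + I_y = 4 545 323 mm⁴.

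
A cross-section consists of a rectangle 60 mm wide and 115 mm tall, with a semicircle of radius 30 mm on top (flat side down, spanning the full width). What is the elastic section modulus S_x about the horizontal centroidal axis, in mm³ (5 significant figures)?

S_x ≈ 1.7842 × 10⁵ mm³

Break the section into simple shapes (no overlaps), measuring from the bottom-left corner of the bounding box.
Rectangular body: 60 × 115, A = 6 900 mm², y = 57.5 mm, Ī = 7 604 375 mm⁴.
Semicircular cap: semicircle r = 30, A = 1413.717 mm², y = 127.7324 mm, Ī = 88903.14 mm⁴.
Centroid: ȳ = ΣA·y / ΣA = 69.44276 mm.
Transfer each piece to the horizontal centroidal axis using Ī + A·d² with d = y − 69.44276:
  rectangular body: d = -11.94276 mm → contributes +8 588 518 mm⁴
  semicircular cap: d = 58.28964 mm → contributes +4 892 263 mm⁴
Total I = 13 480 781 mm⁴.
Extreme fibre distance c = 75.55724 mm; S = I/c = 178418.1 mm³.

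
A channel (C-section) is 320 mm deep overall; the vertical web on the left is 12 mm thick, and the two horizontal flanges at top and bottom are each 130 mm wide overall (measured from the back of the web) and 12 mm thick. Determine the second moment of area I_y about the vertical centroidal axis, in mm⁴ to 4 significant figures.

I_y ≈ 1.022 × 10⁷ mm⁴

Decompose the section into non-overlapping parts with the origin at the bottom-left of its bounding rectangle.
Web: 12 × 320, A = 3 840 mm², x = 6 mm, Ī = 46 080 mm⁴.
Top flange (beyond web): 118 × 12, A = 1 416 mm², x = 71 mm, Ī = 1 643 032 mm⁴.
Bottom flange (beyond web): 118 × 12, A = 1 416 mm², x = 71 mm, Ī = 1 643 032 mm⁴.
Centroid: x̄ = ΣA·x / ΣA = 33.5899 mm.
Transfer each piece to the vertical centroidal axis using Ī + A·d² with d = x − 33.5899:
  web: d = -27.5899 mm → contributes +2 969 104 mm⁴
  top flange (beyond web): d = 37.4101 mm → contributes +3 624 743 mm⁴
  bottom flange (beyond web): d = 37.4101 mm → contributes +3 624 743 mm⁴
Total I = 10 218 590 mm⁴.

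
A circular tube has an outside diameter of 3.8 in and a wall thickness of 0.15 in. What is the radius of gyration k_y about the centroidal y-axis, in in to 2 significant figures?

Decompose the section into non-overlapping parts with the origin at the bottom-left of its bounding rectangle.
Outer circle: ⌀3.8, A = 11.34 in², x = 1.9 in, Ī = 10.24 in⁴.
Bore (subtracted): ⌀3.5, A = 9.621 in², x = 1.9 in, Ī = 7.366 in⁴.
By symmetry the centroid is at mid-width, x̄ = 1.9 in.
All pieces are centred on the centroidal y-axis, so I = ΣĪ (holes subtracted) = 2.869 in⁴.
Radius of gyration: k = √(I/A) = √(2.869 / 1.72) = 1.292 in.

k_y ≈ 1.3 in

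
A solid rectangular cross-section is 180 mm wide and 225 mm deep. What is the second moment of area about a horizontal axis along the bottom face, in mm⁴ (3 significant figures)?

I_base ≈ 6.83 × 10⁸ mm⁴

The section: 180 × 225, A = 40 500 mm², y = 112.5 mm, Ī = 170 859 375 mm⁴.
Transfer it to a horizontal axis along the bottom face using Ī + A·d² with d = y − 0:
  the section: d = 112.5 mm → contributes +683 437 500 mm⁴
Total I = 683 437 500 mm⁴.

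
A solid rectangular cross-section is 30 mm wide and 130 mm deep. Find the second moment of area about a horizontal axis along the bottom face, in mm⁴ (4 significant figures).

I_base ≈ 2.197 × 10⁷ mm⁴

The section: 30 × 130, A = 3 900 mm², y = 65 mm, Ī = 5 492 500 mm⁴.
Transfer it to the bottom edge using Ī + A·d² with d = y − 0:
  the section: d = 65 mm → contributes +21 970 000 mm⁴
Total I = 21 970 000 mm⁴.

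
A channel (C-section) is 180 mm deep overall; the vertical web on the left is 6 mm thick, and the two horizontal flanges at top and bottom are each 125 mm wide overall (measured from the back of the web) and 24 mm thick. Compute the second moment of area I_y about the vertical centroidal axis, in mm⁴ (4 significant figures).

I_y ≈ 1.029 × 10⁷ mm⁴

Split into non-overlapping primitives; take the origin at the lower-left of the bounding box.
Web: 6 × 180, A = 1 080 mm², x = 3 mm, Ī = 3 240 mm⁴.
Top flange (beyond web): 119 × 24, A = 2 856 mm², x = 65.5 mm, Ī = 3 370 318 mm⁴.
Bottom flange (beyond web): 119 × 24, A = 2 856 mm², x = 65.5 mm, Ī = 3 370 318 mm⁴.
Centroid: x̄ = ΣA·x / ΣA = 55.5618 mm.
Transfer each piece to the vertical centroidal axis using Ī + A·d² with d = x − 55.5618:
  web: d = -52.5618 mm → contributes +2 987 006 mm⁴
  top flange (beyond web): d = 9.93816 mm → contributes +3 652 397 mm⁴
  bottom flange (beyond web): d = 9.93816 mm → contributes +3 652 397 mm⁴
Total I = 10 291 800 mm⁴.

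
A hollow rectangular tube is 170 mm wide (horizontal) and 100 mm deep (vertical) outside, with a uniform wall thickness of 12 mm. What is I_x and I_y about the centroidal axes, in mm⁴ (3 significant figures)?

Break the section into simple shapes (no overlaps), measuring from the bottom-left corner of the bounding box.
Outer rectangle: 170 × 100, A = 17 000 mm², y = 50 mm, Ī = 14 166 667 mm⁴.
Inner void (subtracted): 146 × 76, A = 11 096 mm², y = 50 mm, Ī = 5 340 875 mm⁴.
By symmetry the centroid is at mid-height, ȳ = 50 mm.
All pieces are centred on the centroidal x-axis, so I = ΣĪ (holes subtracted) = 8 825 792 mm⁴.
Repeating about the centroidal y-axis gives I_y = 21 231 472 mm⁴.

I_x ≈ 8.83 × 10⁶ mm⁴, I_y ≈ 2.12 × 10⁷ mm⁴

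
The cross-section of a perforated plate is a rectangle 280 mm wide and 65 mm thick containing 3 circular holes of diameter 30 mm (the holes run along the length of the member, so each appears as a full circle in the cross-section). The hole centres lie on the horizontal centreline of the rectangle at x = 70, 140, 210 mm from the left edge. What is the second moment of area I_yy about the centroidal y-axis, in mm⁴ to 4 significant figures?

Split into non-overlapping primitives; take the origin at the lower-left of the bounding box.
Plate: 280 × 65, A = 18 200 mm², x = 140 mm, Ī = 118 906 667 mm⁴.
Hole 1 (subtracted): ⌀30, A = 706.858 mm², x = 70 mm, Ī = 39760.8 mm⁴.
Hole 2 (subtracted): ⌀30, A = 706.858 mm², x = 140 mm, Ī = 39760.8 mm⁴.
Hole 3 (subtracted): ⌀30, A = 706.858 mm², x = 210 mm, Ī = 39760.8 mm⁴.
By symmetry the centroid is at mid-width, x̄ = 140 mm.
Transfer each piece to the centroidal y-axis using Ī + A·d² with d = x − 140:
  plate: d = 0 mm → contributes +118 906 667 mm⁴
  hole 1: d = -70 mm → contributes −3 503 367 mm⁴
  hole 2: d = 0 mm → contributes −39760.8 mm⁴
  hole 3: d = 70 mm → contributes −3 503 367 mm⁴
Total I = 111 860 173 mm⁴.

I_yy ≈ 1.119 × 10⁸ mm⁴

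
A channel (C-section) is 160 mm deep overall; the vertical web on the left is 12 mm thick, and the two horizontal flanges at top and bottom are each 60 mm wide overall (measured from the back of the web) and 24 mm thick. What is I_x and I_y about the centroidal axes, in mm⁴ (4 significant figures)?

Split into non-overlapping primitives; take the origin at the lower-left of the bounding box.
Web: 12 × 160, A = 1 920 mm², y = 80 mm, Ī = 4 096 000 mm⁴.
Top flange (beyond web): 48 × 24, A = 1 152 mm², y = 148 mm, Ī = 55 296 mm⁴.
Bottom flange (beyond web): 48 × 24, A = 1 152 mm², y = 12 mm, Ī = 55 296 mm⁴.
By symmetry the centroid is at mid-height, ȳ = 80 mm.
Transfer each piece to the centroidal x-axis using Ī + A·d² with d = y − 80:
  web: d = 0 mm → contributes +4 096 000 mm⁴
  top flange (beyond web): d = 68 mm → contributes +5 382 144 mm⁴
  bottom flange (beyond web): d = -68 mm → contributes +5 382 144 mm⁴
Total I = 14 860 288 mm⁴.
For the y-axis: x̄ = 22.3636 mm.
Repeating about the centroidal y-axis gives I_y = 1 407 953 mm⁴.

I_x ≈ 1.486 × 10⁷ mm⁴, I_y ≈ 1.408 × 10⁶ mm⁴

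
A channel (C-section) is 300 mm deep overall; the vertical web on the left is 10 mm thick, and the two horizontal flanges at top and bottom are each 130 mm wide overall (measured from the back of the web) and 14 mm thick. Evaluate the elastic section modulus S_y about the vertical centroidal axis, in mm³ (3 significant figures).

Decompose the section into non-overlapping parts with the origin at the bottom-left of its bounding rectangle.
Web: 10 × 300, A = 3 000 mm², x = 5 mm, Ī = 25 000 mm⁴.
Top flange (beyond web): 120 × 14, A = 1 680 mm², x = 70 mm, Ī = 2 016 000 mm⁴.
Bottom flange (beyond web): 120 × 14, A = 1 680 mm², x = 70 mm, Ī = 2 016 000 mm⁴.
Centroid: x̄ = ΣA·x / ΣA = 39.34 mm.
Transfer each piece to the vertical centroidal axis using Ī + A·d² with d = x − 39.34:
  web: d = -34.34 mm → contributes +3 562 629 mm⁴
  top flange (beyond web): d = 30.66 mm → contributes +3 595 299 mm⁴
  bottom flange (beyond web): d = 30.66 mm → contributes +3 595 299 mm⁴
Total I = 10 753 226 mm⁴.
Extreme fibre distance c = 90.66 mm; S = I/c = 118 610 mm³.

S_y ≈ 1.19 × 10⁵ mm³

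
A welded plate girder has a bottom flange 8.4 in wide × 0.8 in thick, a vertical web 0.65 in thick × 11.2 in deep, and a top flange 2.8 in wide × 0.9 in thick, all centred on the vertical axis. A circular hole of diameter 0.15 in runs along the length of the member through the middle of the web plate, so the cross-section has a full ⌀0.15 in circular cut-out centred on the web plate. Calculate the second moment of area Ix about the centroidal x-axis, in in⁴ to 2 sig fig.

Ix ≈ 370 in⁴

Decompose the section into non-overlapping parts with the origin at the bottom-left of its bounding rectangle.
Bottom plate: 8.4 × 0.8, A = 6.72 in², y = 0.4 in, Ī = 0.3584 in⁴.
Web plate: 0.65 × 11.2, A = 7.28 in², y = 6.4 in, Ī = 76.1 in⁴.
Top plate: 2.8 × 0.9, A = 2.52 in², y = 12.45 in, Ī = 0.1701 in⁴.
Hole (subtracted): ⌀0.15, A = 0.01767 in², y = 6.4 in, Ī = 0.00002485 in⁴.
Centroid: ȳ = ΣA·y / ΣA = 4.881 in.
Transfer each piece to the centroidal x-axis using Ī + A·d² with d = y − 4.881:
  bottom plate: d = -4.481 in → contributes +135.3 in⁴
  web plate: d = 1.519 in → contributes +92.91 in⁴
  top plate: d = 7.569 in → contributes +144.6 in⁴
  hole: d = 1.519 in → contributes −0.04082 in⁴
Total I = 372.7 in⁴.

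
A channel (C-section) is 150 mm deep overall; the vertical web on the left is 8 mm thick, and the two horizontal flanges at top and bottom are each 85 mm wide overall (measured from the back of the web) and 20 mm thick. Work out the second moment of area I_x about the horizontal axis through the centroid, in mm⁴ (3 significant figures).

I_x ≈ 1.54 × 10⁷ mm⁴

Treat the section as a set of non-overlapping primitives; coordinates are from the bounding-box lower-left.
Web: 8 × 150, A = 1 200 mm², y = 75 mm, Ī = 2 250 000 mm⁴.
Top flange (beyond web): 77 × 20, A = 1 540 mm², y = 140 mm, Ī = 51 333 mm⁴.
Bottom flange (beyond web): 77 × 20, A = 1 540 mm², y = 10 mm, Ī = 51 333 mm⁴.
By symmetry the centroid is at mid-height, ȳ = 75 mm.
Transfer each piece to the horizontal axis through the centroid using Ī + A·d² with d = y − 75:
  web: d = 0 mm → contributes +2 250 000 mm⁴
  top flange (beyond web): d = 65 mm → contributes +6 557 833 mm⁴
  bottom flange (beyond web): d = -65 mm → contributes +6 557 833 mm⁴
Total I = 15 365 667 mm⁴.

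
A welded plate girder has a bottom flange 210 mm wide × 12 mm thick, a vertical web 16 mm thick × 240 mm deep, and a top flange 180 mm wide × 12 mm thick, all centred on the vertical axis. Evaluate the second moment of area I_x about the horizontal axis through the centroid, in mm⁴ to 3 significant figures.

I_x ≈ 9.25 × 10⁷ mm⁴

Split into non-overlapping primitives; take the origin at the lower-left of the bounding box.
Bottom plate: 210 × 12, A = 2 520 mm², y = 6 mm, Ī = 30 240 mm⁴.
Web plate: 16 × 240, A = 3 840 mm², y = 132 mm, Ī = 18 432 000 mm⁴.
Top plate: 180 × 12, A = 2 160 mm², y = 258 mm, Ī = 25 920 mm⁴.
Centroid: ȳ = ΣA·y / ΣA = 126.68 mm.
Transfer each piece to the horizontal axis through the centroid using Ī + A·d² with d = y − 126.68:
  bottom plate: d = -120.68 mm → contributes +36 728 271 mm⁴
  web plate: d = 5.3239 mm → contributes +18 540 842 mm⁴
  top plate: d = 131.32 mm → contributes +37 277 233 mm⁴
Total I = 92 546 346 mm⁴.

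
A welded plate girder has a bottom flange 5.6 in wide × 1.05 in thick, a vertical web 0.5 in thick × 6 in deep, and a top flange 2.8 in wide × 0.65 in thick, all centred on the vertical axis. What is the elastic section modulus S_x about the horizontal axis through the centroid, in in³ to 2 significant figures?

S_x ≈ 16 in³

Decompose the section into non-overlapping parts with the origin at the bottom-left of its bounding rectangle.
Bottom plate: 5.6 × 1.05, A = 5.88 in², y = 0.525 in, Ī = 0.5402 in⁴.
Web plate: 0.5 × 6, A = 3 in², y = 4.05 in, Ī = 9 in⁴.
Top plate: 2.8 × 0.65, A = 1.82 in², y = 7.375 in, Ī = 0.06408 in⁴.
Centroid: ȳ = ΣA·y / ΣA = 2.678 in.
Transfer each piece to the horizontal axis through the centroid using Ī + A·d² with d = y − 2.678:
  bottom plate: d = -2.153 in → contributes +27.81 in⁴
  web plate: d = 1.372 in → contributes +14.64 in⁴
  top plate: d = 4.697 in → contributes +40.21 in⁴
Total I = 82.66 in⁴.
Extreme fibre distance c = 5.022 in; S = I/c = 16.46 in³.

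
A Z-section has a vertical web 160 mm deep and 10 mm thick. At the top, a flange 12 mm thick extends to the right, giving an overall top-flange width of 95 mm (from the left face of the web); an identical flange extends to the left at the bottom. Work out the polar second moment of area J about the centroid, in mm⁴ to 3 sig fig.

J ≈ 2.05 × 10⁷ mm⁴

Decompose the section into non-overlapping parts with the origin at the bottom-left of its bounding rectangle.
Web: 10 × 160, A = 1 600 mm², y = 80 mm, Ī = 3 413 333 mm⁴.
Top flange (beyond web): 85 × 12, A = 1 020 mm², y = 154 mm, Ī = 12 240 mm⁴.
Bottom flange (beyond web): 85 × 12, A = 1 020 mm², y = 6 mm, Ī = 12 240 mm⁴.
Centroid: ȳ = ΣA·y / ΣA = 80 mm.
Transfer each piece to the centroidal x-axis using Ī + A·d² with d = y − 80:
  web: d = 0 mm → contributes +3 413 333 mm⁴
  top flange (beyond web): d = 74 mm → contributes +5 597 760 mm⁴
  bottom flange (beyond web): d = -74 mm → contributes +5 597 760 mm⁴
Total I = 14 608 853 mm⁴.
For the y-axis: x̄ = 90 mm.
Repeating about the centroidal y-axis gives I_y = 5 844 333 mm⁴.
Polar second moment: J = I_x + I_y = 20 453 187 mm⁴.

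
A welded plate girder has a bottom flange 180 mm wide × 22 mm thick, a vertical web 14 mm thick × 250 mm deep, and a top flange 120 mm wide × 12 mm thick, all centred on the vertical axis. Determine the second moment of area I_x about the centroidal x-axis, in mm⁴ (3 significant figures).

Treat the section as a set of non-overlapping primitives; coordinates are from the bounding-box lower-left.
Bottom plate: 180 × 22, A = 3 960 mm², y = 11 mm, Ī = 159 720 mm⁴.
Web plate: 14 × 250, A = 3 500 mm², y = 147 mm, Ī = 18 229 167 mm⁴.
Top plate: 120 × 12, A = 1 440 mm², y = 278 mm, Ī = 17 280 mm⁴.
Centroid: ȳ = ΣA·y / ΣA = 107.68 mm.
Transfer each piece to the centroidal x-axis using Ī + A·d² with d = y − 107.68:
  bottom plate: d = -96.683 mm → contributes +37 176 338 mm⁴
  web plate: d = 39.317 mm → contributes +23 639 519 mm⁴
  top plate: d = 170.32 mm → contributes +41 788 556 mm⁴
Total I = 102 604 413 mm⁴.

I_x ≈ 1.03 × 10⁸ mm⁴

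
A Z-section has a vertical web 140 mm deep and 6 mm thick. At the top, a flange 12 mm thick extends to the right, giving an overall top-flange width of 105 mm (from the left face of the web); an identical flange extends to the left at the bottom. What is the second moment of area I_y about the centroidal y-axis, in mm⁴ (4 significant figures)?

Split into non-overlapping primitives; take the origin at the lower-left of the bounding box.
Web: 6 × 140, A = 840 mm², x = 102 mm, Ī = 2 520 mm⁴.
Top flange (beyond web): 99 × 12, A = 1 188 mm², x = 154.5 mm, Ī = 970 299 mm⁴.
Bottom flange (beyond web): 99 × 12, A = 1 188 mm², x = 49.5 mm, Ī = 970 299 mm⁴.
Centroid: x̄ = ΣA·x / ΣA = 102 mm.
Transfer each piece to the centroidal y-axis using Ī + A·d² with d = x − 102:
  web: d = 0 mm → contributes +2 520 mm⁴
  top flange (beyond web): d = 52.5 mm → contributes +4 244 724 mm⁴
  bottom flange (beyond web): d = -52.5 mm → contributes +4 244 724 mm⁴
Total I = 8 491 968 mm⁴.

I_y ≈ 8.492 × 10⁶ mm⁴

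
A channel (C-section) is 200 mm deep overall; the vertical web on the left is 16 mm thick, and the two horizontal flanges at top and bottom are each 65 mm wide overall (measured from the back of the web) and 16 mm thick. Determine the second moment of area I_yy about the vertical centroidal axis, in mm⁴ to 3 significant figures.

I_yy ≈ 1.49 × 10⁶ mm⁴

Break the section into simple shapes (no overlaps), measuring from the bottom-left corner of the bounding box.
Web: 16 × 200, A = 3 200 mm², x = 8 mm, Ī = 68 267 mm⁴.
Top flange (beyond web): 49 × 16, A = 784 mm², x = 40.5 mm, Ī = 156 865 mm⁴.
Bottom flange (beyond web): 49 × 16, A = 784 mm², x = 40.5 mm, Ī = 156 865 mm⁴.
Centroid: x̄ = ΣA·x / ΣA = 18.688 mm.
Transfer each piece to the vertical centroidal axis using Ī + A·d² with d = x − 18.688:
  web: d = -10.688 mm → contributes +433 808 mm⁴
  top flange (beyond web): d = 21.812 mm → contributes +529 867 mm⁴
  bottom flange (beyond web): d = 21.812 mm → contributes +529 867 mm⁴
Total I = 1 493 541 mm⁴.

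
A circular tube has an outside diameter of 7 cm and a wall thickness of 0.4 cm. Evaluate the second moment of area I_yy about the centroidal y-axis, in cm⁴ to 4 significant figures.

Treat the section as a set of non-overlapping primitives; coordinates are from the bounding-box lower-left.
Outer circle: ⌀7, A = 38.4845 cm², x = 3.5 cm, Ī = 117.859 cm⁴.
Bore (subtracted): ⌀6.2, A = 30.1907 cm², x = 3.5 cm, Ī = 72.5332 cm⁴.
By symmetry the centroid is at mid-width, x̄ = 3.5 cm.
All pieces are centred on the centroidal y-axis, so I = ΣĪ (holes subtracted) = 45.3256 cm⁴.

I_yy ≈ 45.33 cm⁴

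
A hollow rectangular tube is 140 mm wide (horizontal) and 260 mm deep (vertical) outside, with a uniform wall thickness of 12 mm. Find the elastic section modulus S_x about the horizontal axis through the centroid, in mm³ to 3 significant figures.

Treat the section as a set of non-overlapping primitives; coordinates are from the bounding-box lower-left.
Outer rectangle: 140 × 260, A = 36 400 mm², y = 130 mm, Ī = 205 053 333 mm⁴.
Inner void (subtracted): 116 × 236, A = 27 376 mm², y = 130 mm, Ī = 127 061 141 mm⁴.
By symmetry the centroid is at mid-height, ȳ = 130 mm.
All pieces are centred on the horizontal axis through the centroid, so I = ΣĪ (holes subtracted) = 77 992 192 mm⁴.
Extreme fibre distance c = 130 mm; S = I/c = 599 940 mm³.

S_x ≈ 6.00 × 10⁵ mm³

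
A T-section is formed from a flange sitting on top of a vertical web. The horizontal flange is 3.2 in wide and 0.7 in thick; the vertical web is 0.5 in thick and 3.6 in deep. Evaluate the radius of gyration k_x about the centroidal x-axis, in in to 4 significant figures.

k_x ≈ 1.283 in

Break the section into simple shapes (no overlaps), measuring from the bottom-left corner of the bounding box.
Flange: 3.2 × 0.7, A = 2.24 in², y = 3.95 in, Ī = 0.0914667 in⁴.
Web: 0.5 × 3.6, A = 1.8 in², y = 1.8 in, Ī = 1.944 in⁴.
Centroid: ȳ = ΣA·y / ΣA = 2.99208 in.
Transfer each piece to the centroidal x-axis using Ī + A·d² with d = y − 2.99208:
  flange: d = 0.957921 in → contributes +2.14692 in⁴
  web: d = -1.19208 in → contributes +4.5019 in⁴
Total I = 6.64881 in⁴.
Radius of gyration: k = √(I/A) = √(6.64881 / 4.04) = 1.28287 in.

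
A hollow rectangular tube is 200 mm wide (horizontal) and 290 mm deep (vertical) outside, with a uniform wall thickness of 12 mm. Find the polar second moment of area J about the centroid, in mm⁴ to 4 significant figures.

Treat the section as a set of non-overlapping primitives; coordinates are from the bounding-box lower-left.
Outer rectangle: 200 × 290, A = 58 000 mm², y = 145 mm, Ī = 406 483 333 mm⁴.
Inner void (subtracted): 176 × 266, A = 46 816 mm², y = 145 mm, Ī = 276 042 741 mm⁴.
By symmetry the centroid is at mid-height, ȳ = 145 mm.
All pieces are centred on the centroidal x-axis, so I = ΣĪ (holes subtracted) = 130 440 592 mm⁴.
Repeating about the centroidal y-axis gives I_y = 72 485 632 mm⁴.
Polar second moment: J = I_x + I_y = 202 926 224 mm⁴.

J ≈ 2.029 × 10⁸ mm⁴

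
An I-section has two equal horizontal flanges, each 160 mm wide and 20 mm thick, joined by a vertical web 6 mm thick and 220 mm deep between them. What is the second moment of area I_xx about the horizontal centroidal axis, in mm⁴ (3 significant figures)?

Split into non-overlapping primitives; take the origin at the lower-left of the bounding box.
Bottom flange: 160 × 20, A = 3 200 mm², y = 10 mm, Ī = 106 667 mm⁴.
Web: 6 × 220, A = 1 320 mm², y = 130 mm, Ī = 5 324 000 mm⁴.
Top flange: 160 × 20, A = 3 200 mm², y = 250 mm, Ī = 106 667 mm⁴.
By symmetry the centroid is at mid-height, ȳ = 130 mm.
Transfer each piece to the horizontal centroidal axis using Ī + A·d² with d = y − 130:
  bottom flange: d = -120 mm → contributes +46 186 667 mm⁴
  web: d = 0 mm → contributes +5 324 000 mm⁴
  top flange: d = 120 mm → contributes +46 186 667 mm⁴
Total I = 97 697 333 mm⁴.

I_xx ≈ 9.77 × 10⁷ mm⁴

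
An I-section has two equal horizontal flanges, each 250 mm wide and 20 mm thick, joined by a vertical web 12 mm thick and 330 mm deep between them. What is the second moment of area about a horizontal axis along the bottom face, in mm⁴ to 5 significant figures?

Treat the section as a set of non-overlapping primitives; coordinates are from the bounding-box lower-left.
Bottom flange: 250 × 20, A = 5 000 mm², y = 10 mm, Ī = 166666.7 mm⁴.
Web: 12 × 330, A = 3 960 mm², y = 185 mm, Ī = 35 937 000 mm⁴.
Top flange: 250 × 20, A = 5 000 mm², y = 360 mm, Ī = 166666.7 mm⁴.
Transfer each piece to the bottom edge using Ī + A·d² with d = y − 0:
  bottom flange: d = 10 mm → contributes +666666.7 mm⁴
  web: d = 185 mm → contributes +171 468 000 mm⁴
  top flange: d = 360 mm → contributes +648 166 667 mm⁴
Total I = 820 301 333 mm⁴.

I_base ≈ 8.2030 × 10⁸ mm⁴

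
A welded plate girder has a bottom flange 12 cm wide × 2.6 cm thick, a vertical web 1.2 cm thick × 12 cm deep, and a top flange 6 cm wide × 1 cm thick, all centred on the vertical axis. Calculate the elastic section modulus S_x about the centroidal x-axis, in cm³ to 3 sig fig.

Split into non-overlapping primitives; take the origin at the lower-left of the bounding box.
Bottom plate: 12 × 2.6, A = 31.2 cm², y = 1.3 cm, Ī = 17.576 cm⁴.
Web plate: 1.2 × 12, A = 14.4 cm², y = 8.6 cm, Ī = 172.8 cm⁴.
Top plate: 6 × 1, A = 6 cm², y = 15.1 cm, Ī = 0.5 cm⁴.
Centroid: ȳ = ΣA·y / ΣA = 4.9419 cm.
Transfer each piece to the centroidal x-axis using Ī + A·d² with d = y − 4.9419:
  bottom plate: d = -3.6419 cm → contributes +431.39 cm⁴
  web plate: d = 3.6581 cm → contributes +365.5 cm⁴
  top plate: d = 10.158 cm → contributes +619.63 cm⁴
Total I = 1416.5 cm⁴.
Extreme fibre distance c = 10.658 cm; S = I/c = 132.9 cm³.

S_x ≈ 133 cm³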